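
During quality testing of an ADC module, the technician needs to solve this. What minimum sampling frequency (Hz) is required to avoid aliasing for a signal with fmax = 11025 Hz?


The Nyquist rate is twice the maximum frequency component.
fs_min = 2 * fmax
      = 2 * 11025
      = 22050 Hz

22050


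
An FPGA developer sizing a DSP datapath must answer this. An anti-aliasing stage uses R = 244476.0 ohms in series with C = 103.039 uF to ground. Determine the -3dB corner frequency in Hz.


Cutoff frequency of a first-order RC filter:
fc = 1 / (2 * pi * R * C)
C = 103.039 uF = 0.000103039 F
fc = 1 / (2 * pi * 244476.0 * 0.000103039)
   = 1 / 158.27697258171
   = 0.006318 Hz

0.006318 Hz


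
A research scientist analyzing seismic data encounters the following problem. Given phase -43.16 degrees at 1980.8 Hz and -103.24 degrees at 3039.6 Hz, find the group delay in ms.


Group delay from phase difference:
tau = -d(phi)/d(omega)
d(phi) = -60.08 deg = -1.048594 rad
d(omega) = 2*pi*(3039.6 - 1980.8) = 6652.6366 rad/s
tau = -(-1.048594) / 6652.6366
    = 0.1576 ms

0.1576 ms


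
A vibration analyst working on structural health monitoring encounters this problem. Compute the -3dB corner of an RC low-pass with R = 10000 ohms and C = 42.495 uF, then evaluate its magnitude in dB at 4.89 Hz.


Step 1 — cutoff frequency:
fc = 1 / (2*pi*R*C)
C = 42.495 uF = 4.2495e-05 F
fc = 1 / (2*pi*10000*4.2495e-05)
   = 0.374526 Hz

Step 2 — magnitude at f = 4.89 Hz:
|H(f)| = 1 / sqrt(1 + (f/fc)^2)
f/fc = 4.89 / 0.374526 = 13.056503
|H| = 1 / sqrt(1 + 170.472271) = 0.0763665
|H|_dB = 20*log10(0.0763665) = -22.34 dB

fc = 0.374526 Hz; |H(4.89 Hz)| = -22.34 dB


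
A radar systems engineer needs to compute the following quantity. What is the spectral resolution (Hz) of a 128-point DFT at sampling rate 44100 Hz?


DFT frequency resolution:
df = fs / N
   = 44100 / 128
   = 344.5312 Hz

344.5312 Hz


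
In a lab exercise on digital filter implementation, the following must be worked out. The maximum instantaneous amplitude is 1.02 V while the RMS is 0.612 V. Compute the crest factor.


Crest factor is the ratio of peak to RMS:
CF = V_peak / V_rms
   = 1.02 / 0.612
   = 1.6667

1.6667


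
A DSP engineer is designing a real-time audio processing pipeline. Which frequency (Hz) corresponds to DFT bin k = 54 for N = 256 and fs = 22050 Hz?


Frequency of DFT bin k:
f_k = k * fs / N
    = 54 * 22050 / 256
    = 1190700 / 256
    = 4651.172 Hz

4651.172 Hz


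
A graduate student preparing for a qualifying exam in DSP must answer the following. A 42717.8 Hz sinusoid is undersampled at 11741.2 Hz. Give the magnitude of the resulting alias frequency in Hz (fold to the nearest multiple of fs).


Compute the nearest integer multiple of fs to the signal:
n = round(42717.8 / 11741.2) = 4
f_alias = |42717.8 - 4 * 11741.2|
        = |42717.8 - 46964.8|
        = 4247.0 Hz

4247.0


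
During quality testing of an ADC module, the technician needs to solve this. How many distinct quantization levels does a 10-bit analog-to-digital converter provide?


Number of quantization levels = 2^N
= 2^10
= 1024

1024


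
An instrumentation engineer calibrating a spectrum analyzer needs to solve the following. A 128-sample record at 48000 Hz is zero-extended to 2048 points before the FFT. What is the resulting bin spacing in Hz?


Frequency resolution after zero-padding:
N_padded = 128 * 16 = 2048
df = fs / N_padded
   = 48000 / 2048
   = 23.4375 Hz

23.4375 Hz


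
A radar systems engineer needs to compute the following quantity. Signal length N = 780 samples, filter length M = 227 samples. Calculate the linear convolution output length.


Linear convolution output length:
L = N + M - 1
  = 780 + 227 - 1
  = 1006 samples

1006


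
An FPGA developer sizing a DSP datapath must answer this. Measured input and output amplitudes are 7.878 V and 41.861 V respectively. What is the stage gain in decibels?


Voltage gain in dB:
G = 20 * log10(Vout / Vin)
  = 20 * log10(41.861 / 7.878)
  = 20 * log10(5.313658)
  = 20 * 0.725394
  = 14.51 dB

14.51 dB


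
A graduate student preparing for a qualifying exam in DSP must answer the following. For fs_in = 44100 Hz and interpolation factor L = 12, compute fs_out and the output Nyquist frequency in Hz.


Step 1 — output sample rate after interpolation by L:
fs_out = L * fs_in = 12 * 44100 = 529200 Hz

Step 2 — Nyquist frequency of the output stream:
f_Nyq = fs_out / 2 = 529200 / 2 = 264600.0 Hz

fs_out = 529200 Hz; f_Nyquist = 264600.0 Hz


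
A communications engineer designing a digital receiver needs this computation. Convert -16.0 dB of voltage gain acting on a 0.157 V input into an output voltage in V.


Output voltage from dB gain:
V_out = V_in * 10^(gain_dB / 20)
      = 0.157 * 10^(-16.0 / 20)
      = 0.157 * 0.158489
      = 0.0249 V

0.0249 V


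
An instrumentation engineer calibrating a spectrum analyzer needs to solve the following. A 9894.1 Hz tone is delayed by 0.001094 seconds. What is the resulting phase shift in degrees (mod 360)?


Phase shift from frequency and time delay:
phi = 360 * f * t_delay
    = 360 * 9894.1 * 0.001094
    = 3896.69 degrees
    mod 360 = 296.69 degrees

296.69 degrees


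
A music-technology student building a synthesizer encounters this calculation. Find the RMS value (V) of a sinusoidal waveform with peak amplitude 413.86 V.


RMS voltage for a sinusoidal waveform:
V_rms = V_peak / sqrt(2)
      = 413.86 / 1.414214
      = 292.643 V

292.643 V


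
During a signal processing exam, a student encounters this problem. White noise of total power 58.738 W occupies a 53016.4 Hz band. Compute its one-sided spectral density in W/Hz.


Power spectral density:
PSD = P / BW
    = 58.738 / 53016.4
    = 0.00110792 W/Hz

0.00110792 W/Hz


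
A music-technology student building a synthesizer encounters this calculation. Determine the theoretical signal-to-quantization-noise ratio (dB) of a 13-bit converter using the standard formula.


Theoretical SNR for a full-scale sinusoid:
SNR = 6.02 * N + 1.76
    = 6.02 * 13 + 1.76
    = 78.26 + 1.76
    = 80.02 dB

80.02 dB


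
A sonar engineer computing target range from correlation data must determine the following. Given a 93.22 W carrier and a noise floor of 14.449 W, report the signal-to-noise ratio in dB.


SNR in decibels:
SNR = 10 * log10(Ps / Pn)
    = 10 * log10(93.22 / 14.449)
    = 10 * log10(6.4517)
    = 10 * 0.8097
    = 8.1 dB

8.1 dB


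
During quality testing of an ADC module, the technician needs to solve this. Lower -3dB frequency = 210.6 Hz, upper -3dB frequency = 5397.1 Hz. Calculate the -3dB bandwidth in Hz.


Bandwidth is the difference of -3dB frequencies:
BW = f_high - f_low
   = 5397.1 - 210.6
   = 5186.5 Hz

5186.5 Hz


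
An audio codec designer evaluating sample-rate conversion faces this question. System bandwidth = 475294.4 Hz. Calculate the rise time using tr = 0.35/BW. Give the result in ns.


Rise time from bandwidth relationship:
tr = 0.35 / BW
   = 0.35 / 475294.4
   = 7.363857012e-07 s
   = 736.3857 ns

736.3857 ns


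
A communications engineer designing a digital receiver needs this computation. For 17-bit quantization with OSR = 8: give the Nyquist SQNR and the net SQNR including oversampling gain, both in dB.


Step 1 — baseline SQNR at Nyquist:
SQNR_base = 6.02*N + 1.76
          = 6.02*17 + 1.76
          = 104.1 dB

Step 2 — oversampling processing gain:
G = 10*log10(OSR) = 10*log10(8) = 9.03 dB

Step 3 — total:
SQNR_total = 104.1 + 9.03 = 113.13 dB

Base SQNR = 104.1 dB; oversampled SQNR = 113.13 dB


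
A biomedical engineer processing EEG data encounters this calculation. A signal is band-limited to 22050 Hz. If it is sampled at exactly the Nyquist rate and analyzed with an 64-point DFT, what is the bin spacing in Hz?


Step 1 — Nyquist sampling rate:
fs = 2 * fmax = 2 * 22050 = 44100 Hz

Step 2 — DFT bin spacing:
df = fs / N = 44100 / 64 = 689.0625 Hz

689.0625 Hz


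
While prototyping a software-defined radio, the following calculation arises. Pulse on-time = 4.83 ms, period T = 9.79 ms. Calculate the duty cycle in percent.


Duty cycle as a percentage:
DC = (t_on / T) * 100
   = (4.83 / 9.79) * 100
   = 0.493361 * 100
   = 49.34 %

49.34 %


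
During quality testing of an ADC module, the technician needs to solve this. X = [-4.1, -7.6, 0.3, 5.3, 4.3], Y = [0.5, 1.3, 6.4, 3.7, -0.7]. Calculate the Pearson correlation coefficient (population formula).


Pearson correlation coefficient (population):
r = cov(X,Y) / (std(X) * std(Y))
Mean X = -0.36, Mean Y = 2.24
Cov(X,Y) = 2.1244
Std(X) = 4.911049, Std(Y) = 2.529506
r = 0.171

0.171


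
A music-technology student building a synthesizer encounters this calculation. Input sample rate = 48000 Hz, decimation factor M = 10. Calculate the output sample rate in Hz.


Decimation reduces the sample rate:
fs_out = fs_in / M
       = 48000 / 10
       = 4800.0 Hz

4800.0 Hz


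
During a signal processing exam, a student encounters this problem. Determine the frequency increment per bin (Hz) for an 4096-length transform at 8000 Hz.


DFT frequency resolution:
df = fs / N
   = 8000 / 4096
   = 1.9531 Hz

1.9531 Hz


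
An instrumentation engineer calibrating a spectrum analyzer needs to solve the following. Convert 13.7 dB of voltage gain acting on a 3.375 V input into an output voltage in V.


Output voltage from dB gain:
V_out = V_in * 10^(gain_dB / 20)
      = 3.375 * 10^(13.7 / 20)
      = 3.375 * 4.841724
      = 16.3408 V

16.3408 V


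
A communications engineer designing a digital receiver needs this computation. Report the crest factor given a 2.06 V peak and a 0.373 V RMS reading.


Crest factor is the ratio of peak to RMS:
CF = V_peak / V_rms
   = 2.06 / 0.373
   = 5.5228

5.5228


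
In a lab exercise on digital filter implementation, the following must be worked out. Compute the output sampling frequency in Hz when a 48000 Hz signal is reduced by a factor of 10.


Decimation reduces the sample rate:
fs_out = fs_in / M
       = 48000 / 10
       = 4800.0 Hz

4800.0 Hz


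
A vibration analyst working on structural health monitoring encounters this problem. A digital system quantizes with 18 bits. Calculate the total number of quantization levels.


Number of quantization levels = 2^N
= 2^18
= 262144

262144


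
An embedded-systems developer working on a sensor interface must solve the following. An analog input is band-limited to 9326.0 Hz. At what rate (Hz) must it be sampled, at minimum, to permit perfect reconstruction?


The Nyquist rate is twice the maximum frequency component.
fs_min = 2 * fmax
      = 2 * 9326.0
      = 18652.0 Hz

18652.0


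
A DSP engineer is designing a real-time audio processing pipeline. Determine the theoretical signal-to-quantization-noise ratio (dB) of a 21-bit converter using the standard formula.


Theoretical SNR for a full-scale sinusoid:
SNR = 6.02 * N + 1.76
    = 6.02 * 21 + 1.76
    = 126.42 + 1.76
    = 128.18 dB

128.18 dB


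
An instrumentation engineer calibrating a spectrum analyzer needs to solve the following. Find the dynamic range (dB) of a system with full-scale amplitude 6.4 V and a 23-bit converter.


Dynamic range from full-scale to LSB:
V_min = V_max / 2^bits = 6.4 / 2^23
DR = 20 * log10(V_max / V_min)
   = 20 * log10(2^23)
   = 20 * 23 * log10(2)
   = 138.47 dB

138.47 dB


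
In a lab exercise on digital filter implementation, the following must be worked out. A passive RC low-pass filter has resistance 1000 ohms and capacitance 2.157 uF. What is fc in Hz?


Cutoff frequency of a first-order RC filter:
fc = 1 / (2 * pi * R * C)
C = 2.157 uF = 2.157e-06 F
fc = 1 / (2 * pi * 1000 * 2.157e-06)
   = 1 / 0.013552830707586
   = 73.785324 Hz

73.785324 Hz


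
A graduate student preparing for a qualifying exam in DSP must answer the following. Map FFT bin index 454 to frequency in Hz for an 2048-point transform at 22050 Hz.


Frequency of DFT bin k:
f_k = k * fs / N
    = 454 * 22050 / 2048
    = 10010700 / 2048
    = 4888.037 Hz

4888.037 Hz


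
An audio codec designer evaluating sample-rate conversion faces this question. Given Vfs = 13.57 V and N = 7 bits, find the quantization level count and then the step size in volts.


Step 1 — number of quantization levels:
L = 2^N = 2^7 = 128

Step 2 — LSB step size:
delta = Vfs / L
      = 13.57 / 128
      = 0.10601563 V

Levels = 128; step size = 0.10601563 V


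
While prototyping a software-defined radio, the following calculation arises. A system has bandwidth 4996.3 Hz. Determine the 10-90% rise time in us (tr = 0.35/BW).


Rise time from bandwidth relationship:
tr = 0.35 / BW
   = 0.35 / 4996.3
   = 7.005183836e-05 s
   = 70.0518 us

70.0518 us


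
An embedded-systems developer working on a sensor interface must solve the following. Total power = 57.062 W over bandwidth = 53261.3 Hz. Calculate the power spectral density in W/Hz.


Power spectral density:
PSD = P / BW
    = 57.062 / 53261.3
    = 0.00107136 W/Hz

0.00107136 W/Hz


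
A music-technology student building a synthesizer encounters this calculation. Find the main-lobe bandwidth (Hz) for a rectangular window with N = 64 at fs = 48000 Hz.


Main lobe width for a rectangular window:
Width = 2 * fs / N
      = 2 * 48000 / 64
      = 96000 / 64
      = 1500.0 Hz

1500.0 Hz


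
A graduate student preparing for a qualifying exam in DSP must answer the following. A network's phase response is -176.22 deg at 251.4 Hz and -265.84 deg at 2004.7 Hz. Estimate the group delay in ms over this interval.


Group delay from phase difference:
tau = -d(phi)/d(omega)
d(phi) = -89.62 deg = -1.564164 rad
d(omega) = 2*pi*(2004.7 - 251.4) = 11016.3088 rad/s
tau = -(-1.564164) / 11016.3088
    = 0.142 ms

0.142 ms


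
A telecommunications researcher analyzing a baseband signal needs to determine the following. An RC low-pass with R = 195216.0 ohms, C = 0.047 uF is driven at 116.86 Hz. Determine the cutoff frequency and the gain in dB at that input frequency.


Step 1 — cutoff frequency:
fc = 1 / (2*pi*R*C)
C = 0.047 uF = 4.7e-08 F
fc = 1 / (2*pi*195216.0*4.7e-08)
   = 17.3463 Hz

Step 2 — magnitude at f = 116.86 Hz:
|H(f)| = 1 / sqrt(1 + (f/fc)^2)
f/fc = 116.86 / 17.3463 = 6.736883
|H| = 1 / sqrt(1 + 45.385593) = 0.1468279
|H|_dB = 20*log10(0.1468279) = -16.66 dB

fc = 17.3463 Hz; |H(116.86 Hz)| = -16.66 dB


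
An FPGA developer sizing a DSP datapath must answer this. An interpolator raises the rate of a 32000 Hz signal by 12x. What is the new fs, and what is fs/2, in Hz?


Step 1 — output sample rate after interpolation by L:
fs_out = L * fs_in = 12 * 32000 = 384000 Hz

Step 2 — Nyquist frequency of the output stream:
f_Nyq = fs_out / 2 = 384000 / 2 = 192000.0 Hz

fs_out = 384000 Hz; f_Nyquist = 192000.0 Hz


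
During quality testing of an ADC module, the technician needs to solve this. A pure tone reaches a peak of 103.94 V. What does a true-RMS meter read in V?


RMS voltage for a sinusoidal waveform:
V_rms = V_peak / sqrt(2)
      = 103.94 / 1.414214
      = 73.497 V

73.497 V


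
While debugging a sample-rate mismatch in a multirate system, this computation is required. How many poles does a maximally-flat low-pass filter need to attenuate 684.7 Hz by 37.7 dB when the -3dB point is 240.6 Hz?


Butterworth filter order formula:
n = log10(10^(A/10) - 1) / (2 * log10(f_stop/f_pass))
10^(37.7/10) - 1 = 5887.4366
f_stop/f_pass = 684.7 / 240.6 = 2.8458
n = 4.15 -> ceil = 5

5


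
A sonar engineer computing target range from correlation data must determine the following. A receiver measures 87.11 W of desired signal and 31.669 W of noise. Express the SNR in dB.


SNR in decibels:
SNR = 10 * log10(Ps / Pn)
    = 10 * log10(87.11 / 31.669)
    = 10 * log10(2.7506)
    = 10 * 0.4394
    = 4.39 dB

4.39 dB


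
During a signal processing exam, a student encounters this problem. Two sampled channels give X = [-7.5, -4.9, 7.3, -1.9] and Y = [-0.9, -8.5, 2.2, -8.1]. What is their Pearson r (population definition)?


Pearson correlation coefficient (population):
r = cov(X,Y) / (std(X) * std(Y))
Mean X = -1.75, Mean Y = -3.825
Cov(X,Y) = 13.26875
Std(X) = 5.588157, Std(Y) = 4.609433
r = 0.5151

0.5151


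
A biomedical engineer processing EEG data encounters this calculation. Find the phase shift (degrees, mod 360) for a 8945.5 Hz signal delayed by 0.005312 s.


Phase shift from frequency and time delay:
phi = 360 * f * t_delay
    = 360 * 8945.5 * 0.005312
    = 17106.66 degrees
    mod 360 = 186.66 degrees

186.66 degrees


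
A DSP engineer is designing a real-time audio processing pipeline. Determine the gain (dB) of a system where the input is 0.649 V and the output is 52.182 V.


Voltage gain in dB:
G = 20 * log10(Vout / Vin)
  = 20 * log10(52.182 / 0.649)
  = 20 * log10(80.403698)
  = 20 * 1.905276
  = 38.11 dB

38.11 dB


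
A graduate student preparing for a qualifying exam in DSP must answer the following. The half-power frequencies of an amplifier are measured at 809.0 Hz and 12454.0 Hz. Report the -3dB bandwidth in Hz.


Bandwidth is the difference of -3dB frequencies:
BW = f_high - f_low
   = 12454.0 - 809.0
   = 11645.0 Hz

11645.0 Hz


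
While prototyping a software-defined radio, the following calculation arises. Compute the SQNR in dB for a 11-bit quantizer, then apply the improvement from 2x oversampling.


Step 1 — baseline SQNR at Nyquist:
SQNR_base = 6.02*N + 1.76
          = 6.02*11 + 1.76
          = 67.98 dB

Step 2 — oversampling processing gain:
G = 10*log10(OSR) = 10*log10(2) = 3.01 dB

Step 3 — total:
SQNR_total = 67.98 + 3.01 = 70.99 dB

Base SQNR = 67.98 dB; oversampled SQNR = 70.99 dB


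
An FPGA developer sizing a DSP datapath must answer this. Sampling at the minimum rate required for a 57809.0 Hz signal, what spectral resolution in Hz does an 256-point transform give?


Step 1 — Nyquist sampling rate:
fs = 2 * fmax = 2 * 57809.0 = 115618.0 Hz

Step 2 — DFT bin spacing:
df = fs / N = 115618.0 / 256 = 451.6328 Hz

451.6328 Hz


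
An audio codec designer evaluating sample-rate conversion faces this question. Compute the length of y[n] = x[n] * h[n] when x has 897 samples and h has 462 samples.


Linear convolution output length:
L = N + M - 1
  = 897 + 462 - 1
  = 1358 samples

1358


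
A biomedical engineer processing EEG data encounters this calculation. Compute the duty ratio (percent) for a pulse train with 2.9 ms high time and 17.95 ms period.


Duty cycle as a percentage:
DC = (t_on / T) * 100
   = (2.9 / 17.95) * 100
   = 0.16156 * 100
   = 16.16 %

16.16 %


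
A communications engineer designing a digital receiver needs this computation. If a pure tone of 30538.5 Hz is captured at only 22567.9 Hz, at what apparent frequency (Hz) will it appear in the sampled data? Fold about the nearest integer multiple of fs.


Compute the nearest integer multiple of fs to the signal:
n = round(30538.5 / 22567.9) = 1
f_alias = |30538.5 - 1 * 22567.9|
        = |30538.5 - 22567.9|
        = 7970.6 Hz

7970.6


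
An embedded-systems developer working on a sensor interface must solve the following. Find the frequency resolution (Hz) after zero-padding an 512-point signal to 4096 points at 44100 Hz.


Frequency resolution after zero-padding:
N_padded = 512 * 8 = 4096
df = fs / N_padded
   = 44100 / 4096
   = 10.7666 Hz

10.7666 Hz


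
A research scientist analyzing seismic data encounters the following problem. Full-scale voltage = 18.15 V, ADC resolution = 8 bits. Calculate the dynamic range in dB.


Dynamic range from full-scale to LSB:
V_min = V_max / 2^bits = 18.15 / 2^8
DR = 20 * log10(V_max / V_min)
   = 20 * log10(2^8)
   = 20 * 8 * log10(2)
   = 48.16 dB

48.16 dB


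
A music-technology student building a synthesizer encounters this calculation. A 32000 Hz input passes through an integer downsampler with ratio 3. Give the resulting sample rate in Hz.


Decimation reduces the sample rate:
fs_out = fs_in / M
       = 32000 / 3
       = 10666.6667 Hz

10666.6667 Hz


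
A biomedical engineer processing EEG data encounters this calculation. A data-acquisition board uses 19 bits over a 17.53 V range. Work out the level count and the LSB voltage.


Step 1 — number of quantization levels:
L = 2^N = 2^19 = 524288

Step 2 — LSB step size:
delta = Vfs / L
      = 17.53 / 524288
      = 3.344e-05 V

Levels = 524288; step size = 3.344e-05 V


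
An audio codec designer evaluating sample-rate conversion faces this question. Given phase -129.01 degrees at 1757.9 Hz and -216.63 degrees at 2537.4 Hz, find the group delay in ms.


Group delay from phase difference:
tau = -d(phi)/d(omega)
d(phi) = -87.62 deg = -1.529257 rad
d(omega) = 2*pi*(2537.4 - 1757.9) = 4897.7429 rad/s
tau = -(-1.529257) / 4897.7429
    = 0.3122 ms

0.3122 ms


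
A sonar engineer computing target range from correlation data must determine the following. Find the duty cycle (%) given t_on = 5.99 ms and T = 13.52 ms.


Duty cycle as a percentage:
DC = (t_on / T) * 100
   = (5.99 / 13.52) * 100
   = 0.443047 * 100
   = 44.3 %

44.3 %


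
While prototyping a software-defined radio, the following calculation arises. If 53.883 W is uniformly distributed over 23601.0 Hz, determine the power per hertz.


Power spectral density:
PSD = P / BW
    = 53.883 / 23601.0
    = 0.00228308 W/Hz

0.00228308 W/Hz


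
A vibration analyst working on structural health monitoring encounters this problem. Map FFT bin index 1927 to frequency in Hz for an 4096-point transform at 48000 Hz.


Frequency of DFT bin k:
f_k = k * fs / N
    = 1927 * 48000 / 4096
    = 92496000 / 4096
    = 22582.031 Hz

22582.031 Hz


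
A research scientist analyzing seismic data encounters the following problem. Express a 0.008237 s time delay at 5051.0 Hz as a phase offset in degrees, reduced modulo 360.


Phase shift from frequency and time delay:
phi = 360 * f * t_delay
    = 360 * 5051.0 * 0.008237
    = 14977.83 degrees
    mod 360 = 217.83 degrees

217.83 degrees


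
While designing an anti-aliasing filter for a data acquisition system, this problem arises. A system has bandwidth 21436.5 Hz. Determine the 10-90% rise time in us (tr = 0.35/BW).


Rise time from bandwidth relationship:
tr = 0.35 / BW
   = 0.35 / 21436.5
   = 1.632729224e-05 s
   = 16.3273 us

16.3273 us


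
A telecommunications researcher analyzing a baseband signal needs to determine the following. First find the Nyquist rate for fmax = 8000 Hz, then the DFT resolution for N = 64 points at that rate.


Step 1 — Nyquist sampling rate:
fs = 2 * fmax = 2 * 8000 = 16000 Hz

Step 2 — DFT bin spacing:
df = fs / N = 16000 / 64 = 250.0 Hz

250.0 Hz


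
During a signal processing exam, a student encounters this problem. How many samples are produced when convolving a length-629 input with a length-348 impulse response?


Linear convolution output length:
L = N + M - 1
  = 629 + 348 - 1
  = 976 samples

976


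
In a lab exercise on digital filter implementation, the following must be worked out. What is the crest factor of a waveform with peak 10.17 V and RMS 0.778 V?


Crest factor is the ratio of peak to RMS:
CF = V_peak / V_rms
   = 10.17 / 0.778
   = 13.072

13.072


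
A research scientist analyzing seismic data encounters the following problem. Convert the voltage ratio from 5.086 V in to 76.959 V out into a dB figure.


Voltage gain in dB:
G = 20 * log10(Vout / Vin)
  = 20 * log10(76.959 / 5.086)
  = 20 * log10(15.131538)
  = 20 * 1.179883
  = 23.6 dB

23.6 dB


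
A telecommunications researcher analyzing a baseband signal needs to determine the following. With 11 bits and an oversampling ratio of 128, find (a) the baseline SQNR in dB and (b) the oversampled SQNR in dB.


Step 1 — baseline SQNR at Nyquist:
SQNR_base = 6.02*N + 1.76
          = 6.02*11 + 1.76
          = 67.98 dB

Step 2 — oversampling processing gain:
G = 10*log10(OSR) = 10*log10(128) = 21.07 dB

Step 3 — total:
SQNR_total = 67.98 + 21.07 = 89.05 dB

Base SQNR = 67.98 dB; oversampled SQNR = 89.05 dB


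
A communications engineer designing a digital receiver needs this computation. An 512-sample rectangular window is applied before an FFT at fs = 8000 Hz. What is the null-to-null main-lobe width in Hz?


Main lobe width for a rectangular window:
Width = 2 * fs / N
      = 2 * 8000 / 512
      = 16000 / 512
      = 31.25 Hz

31.25 Hz


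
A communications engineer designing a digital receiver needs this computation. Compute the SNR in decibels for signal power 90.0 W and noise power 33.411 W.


SNR in decibels:
SNR = 10 * log10(Ps / Pn)
    = 10 * log10(90.0 / 33.411)
    = 10 * log10(2.6937)
    = 10 * 0.4304
    = 4.3 dB

4.3 dB


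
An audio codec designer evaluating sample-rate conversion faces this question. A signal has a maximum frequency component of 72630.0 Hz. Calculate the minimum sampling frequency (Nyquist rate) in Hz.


The Nyquist rate is twice the maximum frequency component.
fs_min = 2 * fmax
      = 2 * 72630.0
      = 145260.0 Hz

145260.0


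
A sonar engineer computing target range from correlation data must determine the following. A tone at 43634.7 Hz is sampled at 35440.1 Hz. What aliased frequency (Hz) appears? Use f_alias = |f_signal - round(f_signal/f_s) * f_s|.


Compute the nearest integer multiple of fs to the signal:
n = round(43634.7 / 35440.1) = 1
f_alias = |43634.7 - 1 * 35440.1|
        = |43634.7 - 35440.1|
        = 8194.6 Hz

8194.6


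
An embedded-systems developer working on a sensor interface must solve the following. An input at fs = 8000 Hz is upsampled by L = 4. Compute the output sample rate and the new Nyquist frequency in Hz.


Step 1 — output sample rate after interpolation by L:
fs_out = L * fs_in = 4 * 8000 = 32000 Hz

Step 2 — Nyquist frequency of the output stream:
f_Nyq = fs_out / 2 = 32000 / 2 = 16000.0 Hz

fs_out = 32000 Hz; f_Nyquist = 16000.0 Hz


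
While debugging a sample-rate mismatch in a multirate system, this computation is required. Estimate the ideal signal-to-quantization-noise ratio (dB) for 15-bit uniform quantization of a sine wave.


Theoretical SNR for a full-scale sinusoid:
SNR = 6.02 * N + 1.76
    = 6.02 * 15 + 1.76
    = 90.3 + 1.76
    = 92.06 dB

92.06 dB


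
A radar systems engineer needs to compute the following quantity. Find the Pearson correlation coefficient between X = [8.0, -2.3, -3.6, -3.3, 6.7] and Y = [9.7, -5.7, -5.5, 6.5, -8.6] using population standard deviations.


Pearson correlation coefficient (population):
r = cov(X,Y) / (std(X) * std(Y))
Mean X = 1.1, Mean Y = -0.72
Cov(X,Y) = 7.08
Std(X) = 5.137704, Std(Y) = 7.354563
r = 0.1874

0.1874


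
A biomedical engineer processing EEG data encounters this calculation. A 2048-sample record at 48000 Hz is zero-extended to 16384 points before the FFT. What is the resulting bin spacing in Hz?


Frequency resolution after zero-padding:
N_padded = 2048 * 8 = 16384
df = fs / N_padded
   = 48000 / 16384
   = 2.9297 Hz

2.9297 Hz


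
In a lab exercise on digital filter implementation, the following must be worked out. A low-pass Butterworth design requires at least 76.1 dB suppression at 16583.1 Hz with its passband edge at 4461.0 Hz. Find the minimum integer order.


Butterworth filter order formula:
n = log10(10^(A/10) - 1) / (2 * log10(f_stop/f_pass))
10^(76.1/10) - 1 = 40738026.7804
f_stop/f_pass = 16583.1 / 4461.0 = 3.7174
n = 6.6727 -> ceil = 7

7


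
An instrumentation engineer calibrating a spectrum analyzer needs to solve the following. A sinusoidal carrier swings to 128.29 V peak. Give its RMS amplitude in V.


RMS voltage for a sinusoidal waveform:
V_rms = V_peak / sqrt(2)
      = 128.29 / 1.414214
      = 90.715 V

90.715 V


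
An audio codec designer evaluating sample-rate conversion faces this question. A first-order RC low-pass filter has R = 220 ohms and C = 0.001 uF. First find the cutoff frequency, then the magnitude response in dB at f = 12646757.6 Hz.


Step 1 — cutoff frequency:
fc = 1 / (2*pi*R*C)
C = 0.001 uF = 1e-09 F
fc = 1 / (2*pi*220*1e-09)
   = 723431.56 Hz

Step 2 — magnitude at f = 12646757.6 Hz:
|H(f)| = 1 / sqrt(1 + (f/fc)^2)
f/fc = 12646757.6 / 723431.56 = 17.481623
|H| = 1 / sqrt(1 + 305.607143) = 0.0571096
|H|_dB = 20*log10(0.0571096) = -24.87 dB

fc = 723431.56 Hz; |H(12646757.6 Hz)| = -24.87 dB


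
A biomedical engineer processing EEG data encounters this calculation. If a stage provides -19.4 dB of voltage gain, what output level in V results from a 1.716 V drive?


Output voltage from dB gain:
V_out = V_in * 10^(gain_dB / 20)
      = 1.716 * 10^(-19.4 / 20)
      = 1.716 * 0.107152
      = 0.1839 V

0.1839 V


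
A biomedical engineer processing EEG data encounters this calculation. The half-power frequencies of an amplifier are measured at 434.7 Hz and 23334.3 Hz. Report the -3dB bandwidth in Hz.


Bandwidth is the difference of -3dB frequencies:
BW = f_high - f_low
   = 23334.3 - 434.7
   = 22899.6 Hz

22899.6 Hz


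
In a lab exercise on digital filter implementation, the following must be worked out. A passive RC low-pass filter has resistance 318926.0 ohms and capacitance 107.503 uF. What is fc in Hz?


Cutoff frequency of a first-order RC filter:
fc = 1 / (2 * pi * R * C)
C = 107.503 uF = 0.000107503 F
fc = 1 / (2 * pi * 318926.0 * 0.000107503)
   = 1 / 215.42216102081
   = 0.004642 Hz

0.004642 Hz


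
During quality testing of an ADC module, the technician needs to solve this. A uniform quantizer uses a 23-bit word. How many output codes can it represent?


Number of quantization levels = 2^N
= 2^23
= 8388608

8388608


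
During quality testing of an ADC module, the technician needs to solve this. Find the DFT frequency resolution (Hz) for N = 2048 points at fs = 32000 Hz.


DFT frequency resolution:
df = fs / N
   = 32000 / 2048
   = 15.625 Hz

15.625 Hz


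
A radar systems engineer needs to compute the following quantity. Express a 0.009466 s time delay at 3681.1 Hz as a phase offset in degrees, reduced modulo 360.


Phase shift from frequency and time delay:
phi = 360 * f * t_delay
    = 360 * 3681.1 * 0.009466
    = 12544.31 degrees
    mod 360 = 304.31 degrees

304.31 degrees


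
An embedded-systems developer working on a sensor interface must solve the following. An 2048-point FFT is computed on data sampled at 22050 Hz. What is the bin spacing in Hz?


DFT frequency resolution:
df = fs / N
   = 22050 / 2048
   = 10.7666 Hz

10.7666 Hz


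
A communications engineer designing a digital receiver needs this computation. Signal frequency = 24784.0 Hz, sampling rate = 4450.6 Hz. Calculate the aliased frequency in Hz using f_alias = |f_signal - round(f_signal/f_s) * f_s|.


Compute the nearest integer multiple of fs to the signal:
n = round(24784.0 / 4450.6) = 6
f_alias = |24784.0 - 6 * 4450.6|
        = |24784.0 - 26703.6|
        = 1919.6 Hz

1919.6


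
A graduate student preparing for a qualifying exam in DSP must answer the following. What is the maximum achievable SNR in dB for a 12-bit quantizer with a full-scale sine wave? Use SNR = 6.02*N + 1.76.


Theoretical SNR for a full-scale sinusoid:
SNR = 6.02 * N + 1.76
    = 6.02 * 12 + 1.76
    = 72.24 + 1.76
    = 74.0 dB

74.0 dB


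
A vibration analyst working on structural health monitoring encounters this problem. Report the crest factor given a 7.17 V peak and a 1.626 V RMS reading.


Crest factor is the ratio of peak to RMS:
CF = V_peak / V_rms
   = 7.17 / 1.626
   = 4.4096

4.4096


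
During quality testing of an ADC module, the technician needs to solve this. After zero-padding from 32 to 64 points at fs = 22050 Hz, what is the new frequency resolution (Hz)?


Frequency resolution after zero-padding:
N_padded = 32 * 2 = 64
df = fs / N_padded
   = 22050 / 64
   = 344.5312 Hz

344.5312 Hz


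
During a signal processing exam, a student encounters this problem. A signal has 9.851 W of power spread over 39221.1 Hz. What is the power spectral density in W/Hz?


Power spectral density:
PSD = P / BW
    = 9.851 / 39221.1
    = 0.00025117 W/Hz

0.00025117 W/Hz


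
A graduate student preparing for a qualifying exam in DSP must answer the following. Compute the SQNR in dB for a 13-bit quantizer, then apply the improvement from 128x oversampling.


Step 1 — baseline SQNR at Nyquist:
SQNR_base = 6.02*N + 1.76
          = 6.02*13 + 1.76
          = 80.02 dB

Step 2 — oversampling processing gain:
G = 10*log10(OSR) = 10*log10(128) = 21.07 dB

Step 3 — total:
SQNR_total = 80.02 + 21.07 = 101.09 dB

Base SQNR = 80.02 dB; oversampled SQNR = 101.09 dB


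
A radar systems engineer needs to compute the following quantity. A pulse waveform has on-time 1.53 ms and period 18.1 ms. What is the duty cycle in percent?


Duty cycle as a percentage:
DC = (t_on / T) * 100
   = (1.53 / 18.1) * 100
   = 0.08453 * 100
   = 8.45 %

8.45 %


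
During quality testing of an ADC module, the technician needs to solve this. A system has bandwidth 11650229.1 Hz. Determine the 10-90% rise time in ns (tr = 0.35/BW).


Rise time from bandwidth relationship:
tr = 0.35 / BW
   = 0.35 / 11650229.1
   = 3.004232767e-08 s
   = 30.0423 ns

30.0423 ns


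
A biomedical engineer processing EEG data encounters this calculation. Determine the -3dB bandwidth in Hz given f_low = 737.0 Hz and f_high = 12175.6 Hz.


Bandwidth is the difference of -3dB frequencies:
BW = f_high - f_low
   = 12175.6 - 737.0
   = 11438.6 Hz

11438.6 Hz


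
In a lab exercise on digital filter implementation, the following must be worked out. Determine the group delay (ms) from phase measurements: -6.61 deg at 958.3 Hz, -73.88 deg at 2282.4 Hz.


Group delay from phase difference:
tau = -d(phi)/d(omega)
d(phi) = -67.27 deg = -1.174083 rad
d(omega) = 2*pi*(2282.4 - 958.3) = 8319.5657 rad/s
tau = -(-1.174083) / 8319.5657
    = 0.1411 ms

0.1411 ms


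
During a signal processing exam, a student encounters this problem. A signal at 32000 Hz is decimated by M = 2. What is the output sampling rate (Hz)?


Decimation reduces the sample rate:
fs_out = fs_in / M
       = 32000 / 2
       = 16000.0 Hz

16000.0 Hz


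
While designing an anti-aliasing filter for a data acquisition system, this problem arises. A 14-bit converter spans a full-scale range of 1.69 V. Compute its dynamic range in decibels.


Dynamic range from full-scale to LSB:
V_min = V_max / 2^bits = 1.69 / 2^14
DR = 20 * log10(V_max / V_min)
   = 20 * log10(2^14)
   = 20 * 14 * log10(2)
   = 84.29 dB

84.29 dB


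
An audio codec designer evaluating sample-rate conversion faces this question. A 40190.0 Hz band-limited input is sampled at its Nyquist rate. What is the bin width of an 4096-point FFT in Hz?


Step 1 — Nyquist sampling rate:
fs = 2 * fmax = 2 * 40190.0 = 80380.0 Hz

Step 2 — DFT bin spacing:
df = fs / N = 80380.0 / 4096 = 19.624 Hz

19.624 Hz


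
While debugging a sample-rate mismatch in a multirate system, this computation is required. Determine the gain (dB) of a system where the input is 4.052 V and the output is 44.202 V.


Voltage gain in dB:
G = 20 * log10(Vout / Vin)
  = 20 * log10(44.202 / 4.052)
  = 20 * log10(10.908687)
  = 20 * 1.037772
  = 20.76 dB

20.76 dB


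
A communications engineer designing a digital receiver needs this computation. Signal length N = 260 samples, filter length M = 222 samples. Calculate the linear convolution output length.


Linear convolution output length:
L = N + M - 1
  = 260 + 222 - 1
  = 481 samples

481


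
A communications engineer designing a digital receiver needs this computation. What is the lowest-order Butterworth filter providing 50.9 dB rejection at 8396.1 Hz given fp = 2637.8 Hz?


Butterworth filter order formula:
n = log10(10^(A/10) - 1) / (2 * log10(f_stop/f_pass))
10^(50.9/10) - 1 = 123025.8771
f_stop/f_pass = 8396.1 / 2637.8 = 3.183
n = 5.0613 -> ceil = 6

6


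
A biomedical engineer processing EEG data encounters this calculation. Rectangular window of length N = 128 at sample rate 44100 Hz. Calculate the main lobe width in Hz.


Main lobe width for a rectangular window:
Width = 2 * fs / N
      = 2 * 44100 / 128
      = 88200 / 128
      = 689.062 Hz

689.062 Hz


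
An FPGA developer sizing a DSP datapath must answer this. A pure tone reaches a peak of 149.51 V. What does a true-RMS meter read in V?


RMS voltage for a sinusoidal waveform:
V_rms = V_peak / sqrt(2)
      = 149.51 / 1.414214
      = 105.72 V

105.72 V


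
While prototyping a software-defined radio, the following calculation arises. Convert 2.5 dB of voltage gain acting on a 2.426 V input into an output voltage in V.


Output voltage from dB gain:
V_out = V_in * 10^(gain_dB / 20)
      = 2.426 * 10^(2.5 / 20)
      = 2.426 * 1.333521
      = 3.2351 V

3.2351 V


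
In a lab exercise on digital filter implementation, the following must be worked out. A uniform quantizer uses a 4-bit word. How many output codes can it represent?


Number of quantization levels = 2^N
= 2^4
= 16

16


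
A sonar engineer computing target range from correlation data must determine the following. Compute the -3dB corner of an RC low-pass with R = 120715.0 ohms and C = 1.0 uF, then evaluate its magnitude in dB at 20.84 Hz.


Step 1 — cutoff frequency:
fc = 1 / (2*pi*R*C)
C = 1.0 uF = 1e-06 F
fc = 1 / (2*pi*120715.0*1e-06)
   = 1.31844 Hz

Step 2 — magnitude at f = 20.84 Hz:
|H(f)| = 1 / sqrt(1 + (f/fc)^2)
f/fc = 20.84 / 1.31844 = 15.806559
|H| = 1 / sqrt(1 + 249.847307) = 0.0631386
|H|_dB = 20*log10(0.0631386) = -23.99 dB

fc = 1.31844 Hz; |H(20.84 Hz)| = -23.99 dB


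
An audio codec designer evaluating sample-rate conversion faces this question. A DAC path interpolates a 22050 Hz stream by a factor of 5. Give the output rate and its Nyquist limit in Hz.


Step 1 — output sample rate after interpolation by L:
fs_out = L * fs_in = 5 * 22050 = 110250 Hz

Step 2 — Nyquist frequency of the output stream:
f_Nyq = fs_out / 2 = 110250 / 2 = 55125.0 Hz

fs_out = 110250 Hz; f_Nyquist = 55125.0 Hz


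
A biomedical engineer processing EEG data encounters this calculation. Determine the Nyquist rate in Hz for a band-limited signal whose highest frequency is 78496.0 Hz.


The Nyquist rate is twice the maximum frequency component.
fs_min = 2 * fmax
      = 2 * 78496.0
      = 156992.0 Hz

156992.0


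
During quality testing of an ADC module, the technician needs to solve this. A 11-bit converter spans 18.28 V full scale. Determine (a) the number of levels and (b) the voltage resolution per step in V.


Step 1 — number of quantization levels:
L = 2^N = 2^11 = 2048

Step 2 — LSB step size:
delta = Vfs / L
      = 18.28 / 2048
      = 0.00892578 V

Levels = 2048; step size = 0.00892578 V


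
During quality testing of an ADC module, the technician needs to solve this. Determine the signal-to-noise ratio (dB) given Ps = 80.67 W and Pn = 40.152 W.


SNR in decibels:
SNR = 10 * log10(Ps / Pn)
    = 10 * log10(80.67 / 40.152)
    = 10 * log10(2.0091)
    = 10 * 0.303
    = 3.03 dB

3.03 dB


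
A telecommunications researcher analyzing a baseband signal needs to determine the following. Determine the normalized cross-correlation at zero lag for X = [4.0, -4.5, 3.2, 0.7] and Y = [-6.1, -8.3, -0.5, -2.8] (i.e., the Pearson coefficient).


Pearson correlation coefficient (population):
r = cov(X,Y) / (std(X) * std(Y))
Mean X = 0.85, Mean Y = -4.425
Cov(X,Y) = 6.10875
Std(X) = 3.320015, Std(Y) = 2.994474
r = 0.6145

0.6145


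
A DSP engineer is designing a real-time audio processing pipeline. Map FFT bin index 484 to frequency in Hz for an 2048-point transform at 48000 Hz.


Frequency of DFT bin k:
f_k = k * fs / N
    = 484 * 48000 / 2048
    = 23232000 / 2048
    = 11343.75 Hz

11343.75 Hz


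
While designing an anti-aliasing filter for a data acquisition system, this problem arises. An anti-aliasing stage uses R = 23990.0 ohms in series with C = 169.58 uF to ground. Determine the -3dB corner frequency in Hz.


Cutoff frequency of a first-order RC filter:
fc = 1 / (2 * pi * R * C)
C = 169.58 uF = 0.00016958 F
fc = 1 / (2 * pi * 23990.0 * 0.00016958)
   = 1 / 25.561406519752
   = 0.039121 Hz

0.039121 Hz
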